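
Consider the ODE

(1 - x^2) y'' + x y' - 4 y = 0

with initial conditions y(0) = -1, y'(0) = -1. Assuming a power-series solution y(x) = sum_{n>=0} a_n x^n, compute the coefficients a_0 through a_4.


Ansatz: y(x) = sum_{n>=0} a_n x^n, so y'(x) = sum_{n>=1} n a_n x^(n-1) and y''(x) = sum_{n>=2} n(n-1) a_n x^(n-2).
Substitute into P(x) y'' + Q(x) y' + R(x) y = 0 with P(x) = 1 - x^2, Q(x) = x, R(x) = -4, and match powers of x.
Initial conditions: a_0 = -1, a_1 = -1.
Setting the coefficient of each power of x to zero and solving order by order (substituting the coefficients already found):
  x^0: 2 a_2 - 4 a_0 = 0  ->  2 a_2 = 4 a_0 = -4  ->  a_2 = -2
  x^1: 6 a_3 - 3 a_1 = 0  ->  6 a_3 = 3 a_1 = -3  ->  a_3 = -1/2
  x^2: 12 a_4 - 4 a_2 = 0  ->  12 a_4 = 4 a_2 = -8  ->  a_4 = -2/3
Truncated series: y(x) = -1 - x - 2 x^2 - (1/2) x^3 - (2/3) x^4 + O(x^5).

a_0 = -1; a_1 = -1; a_2 = -2; a_3 = -1/2; a_4 = -2/3


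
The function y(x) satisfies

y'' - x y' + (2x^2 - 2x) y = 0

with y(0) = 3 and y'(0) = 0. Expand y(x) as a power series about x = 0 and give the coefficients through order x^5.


Ansatz: y(x) = sum_{n>=0} a_n x^n, so y'(x) = sum_{n>=1} n a_n x^(n-1) and y''(x) = sum_{n>=2} n(n-1) a_n x^(n-2).
Substitute into P(x) y'' + Q(x) y' + R(x) y = 0 with P(x) = 1, Q(x) = -x, R(x) = 2x^2 - 2x, and match powers of x.
Initial conditions: a_0 = 3, a_1 = 0.
Setting the coefficient of each power of x to zero and solving order by order (substituting the coefficients already found):
  x^0: 2 a_2 = 0  ->  a_2 = 0
  x^1: 6 a_3 - a_1 - 2 a_0 = 0  ->  6 a_3 = a_1 + 2 a_0 = 6  ->  a_3 = 1
  x^2: 12 a_4 - 2 a_2 - 2 a_1 + 2 a_0 = 0  ->  12 a_4 = 2 a_2 + 2 a_1 - 2 a_0 = -6  ->  a_4 = -1/2
  x^3: 20 a_5 - 3 a_3 - 2 a_2 + 2 a_1 = 0  ->  20 a_5 = 3 a_3 + 2 a_2 - 2 a_1 = 3  ->  a_5 = 3/20
Truncated series: y(x) = 3 + x^3 - (1/2) x^4 + (3/20) x^5 + O(x^6).

a_0 = 3; a_1 = 0; a_2 = 0; a_3 = 1; a_4 = -1/2; a_5 = 3/20


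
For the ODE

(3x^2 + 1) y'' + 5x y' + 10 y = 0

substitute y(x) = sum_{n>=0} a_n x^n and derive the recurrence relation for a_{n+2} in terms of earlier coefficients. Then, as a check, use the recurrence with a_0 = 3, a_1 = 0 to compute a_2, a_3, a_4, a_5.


Substitute y = sum_n a_n x^n.
(1 + 3 x^2) y'' contributes (n+2)(n+1) a_{n+2} + 3 n(n-1) a_n at x^n.
5 x y'(x) contributes 5 n a_n at x^n.
10 y(x) contributes 10 a_n at x^n.
Matching x^n: (n+2)(n+1) a_{n+2} + (3 n(n-1) + 5 n + 10) a_n = 0.
Thus a_{n+2} = (-3 n(n-1) - 5 n - 10) / ((n+1)(n+2)) * a_n.

Check with a_0 = 3, a_1 = 0 (apply the recurrence for n = 0, 1, 2, 3): a_0 = 3, a_1 = 0, a_2 = -15, a_3 = 0, a_4 = 65/2, a_5 = 0.

a_(n+2) = (-3 n(n-1) - 5 n - 10) / ((n+1)(n+2)) * a_n; check: a_0 = 3, a_1 = 0, a_2 = -15, a_3 = 0, a_4 = 65/2, a_5 = 0


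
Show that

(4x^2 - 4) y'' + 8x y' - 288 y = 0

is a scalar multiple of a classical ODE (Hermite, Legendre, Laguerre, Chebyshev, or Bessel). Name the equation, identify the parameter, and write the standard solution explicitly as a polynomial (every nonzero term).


All three coefficients share the factor -4; dividing through by -4 gives  (1 - x^2) y'' - 2x y' + 72 y = 0.
This matches the Legendre equation (1 - x^2) y'' - 2x y' + n(n+1) y = 0 (note the -2x y' term) with n(n+1) = 72, so n = 8; the polynomial solution is P_8(x).
With y = sum_k a_k x^k, matching x^k gives (k+2)(k+1) a_{k+2} = [k(k+1) - n(n+1)] a_k = (k - 8)(k + 9) a_k. The right side vanishes at k = 8, so the series with the parity of 8 terminates at degree 8.
Standard normalization (P_n(1) = 1): leading coefficient (2n)!/(2^n (n!)^2) = 20922789888000/(256*1625702400) = 6435/128, so a_8 = 6435/128. Work downward with a_k = (k+1)(k+2) a_{k+2} / ((k - 8)(k + 9)):
  a_6 = (7)(8)(6435/128) / ((6 - 8)(6 + 9)) = (45045/16)/(-30) = -3003/32
  a_4 = (5)(6)(-3003/32) / ((4 - 8)(4 + 9)) = (-45045/16)/(-52) = 3465/64
  a_2 = (3)(4)(3465/64) / ((2 - 8)(2 + 9)) = (10395/16)/(-66) = -315/32
  a_0 = (1)(2)(-315/32) / ((0 - 8)(0 + 9)) = (-315/16)/(-72) = 35/128
Hence P_8(x) = 6435 x^8/128 - 3003 x^6/32 + 3465 x^4/64 - 315 x^2/32 + 35/128.

P_8(x); series = 6435 x^8/128 - 3003 x^6/32 + 3465 x^4/64 - 315 x^2/32 + 35/128


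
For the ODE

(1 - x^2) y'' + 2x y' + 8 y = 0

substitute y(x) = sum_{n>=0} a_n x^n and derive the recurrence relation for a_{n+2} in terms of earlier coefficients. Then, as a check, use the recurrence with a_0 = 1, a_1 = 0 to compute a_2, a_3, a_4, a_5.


Substitute y = sum_n a_n x^n.
(1 - 1 x^2) y'' contributes (n+2)(n+1) a_{n+2} - n(n-1) a_n at x^n.
2 x y'(x) contributes 2 n a_n at x^n.
8 y(x) contributes 8 a_n at x^n.
Matching x^n: (n+2)(n+1) a_{n+2} + (-n(n-1) + 2 n + 8) a_n = 0.
Thus a_{n+2} = (n(n-1) - 2 n - 8) / ((n+1)(n+2)) * a_n.

Check with a_0 = 1, a_1 = 0 (apply the recurrence for n = 0, 1, 2, 3): a_0 = 1, a_1 = 0, a_2 = -4, a_3 = 0, a_4 = 10/3, a_5 = 0.

a_(n+2) = (n(n-1) - 2 n - 8) / ((n+1)(n+2)) * a_n; check: a_0 = 1, a_1 = 0, a_2 = -4, a_3 = 0, a_4 = 10/3, a_5 = 0


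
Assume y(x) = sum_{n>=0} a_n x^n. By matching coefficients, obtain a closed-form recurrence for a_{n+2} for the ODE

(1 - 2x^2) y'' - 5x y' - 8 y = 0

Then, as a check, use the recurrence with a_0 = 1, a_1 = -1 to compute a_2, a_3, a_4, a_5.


Substitute y = sum_n a_n x^n.
(1 - 2 x^2) y'' contributes (n+2)(n+1) a_{n+2} - 2 n(n-1) a_n at x^n.
-5 x y'(x) contributes -5 n a_n at x^n.
-8 y(x) contributes -8 a_n at x^n.
Matching x^n: (n+2)(n+1) a_{n+2} + (-2 n(n-1) - 5 n - 8) a_n = 0.
Thus a_{n+2} = (2 n(n-1) + 5 n + 8) / ((n+1)(n+2)) * a_n.

Check with a_0 = 1, a_1 = -1 (apply the recurrence for n = 0, 1, 2, 3): a_0 = 1, a_1 = -1, a_2 = 4, a_3 = -13/6, a_4 = 22/3, a_5 = -91/24.

a_(n+2) = (2 n(n-1) + 5 n + 8) / ((n+1)(n+2)) * a_n; check: a_0 = 1, a_1 = -1, a_2 = 4, a_3 = -13/6, a_4 = 22/3, a_5 = -91/24


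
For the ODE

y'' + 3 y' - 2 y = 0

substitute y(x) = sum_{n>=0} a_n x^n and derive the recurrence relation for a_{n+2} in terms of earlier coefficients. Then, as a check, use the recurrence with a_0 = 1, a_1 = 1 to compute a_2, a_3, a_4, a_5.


Substitute y = sum_n a_n x^n.
y''(x) has coefficient (n+2)(n+1) a_{n+2} at x^n;
3 y'(x) has coefficient 3 (n+1) a_{n+1} at x^n;
-2 y(x) has coefficient -2 a_n at x^n.
Matching x^n: (n+2)(n+1) a_{n+2} + 3 (n+1) a_{n+1} - 2 a_n = 0.
Thus a_{n+2} = [-3 (n+1) a_{n+1} + 2 a_n] / ((n+1)(n+2)).

Check with a_0 = 1, a_1 = 1 (apply the recurrence for n = 0, 1, 2, 3): a_0 = 1, a_1 = 1, a_2 = -1/2, a_3 = 5/6, a_4 = -17/24, a_5 = 61/120.

a_(n+2) = [-3 (n+1) a_(n+1) + 2 a_n] / ((n+1)(n+2)); check: a_0 = 1, a_1 = 1, a_2 = -1/2, a_3 = 5/6, a_4 = -17/24, a_5 = 61/120


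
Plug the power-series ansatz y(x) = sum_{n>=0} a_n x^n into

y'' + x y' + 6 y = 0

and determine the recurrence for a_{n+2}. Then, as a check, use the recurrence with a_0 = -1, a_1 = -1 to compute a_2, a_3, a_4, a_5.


Substitute y = sum_n a_n x^n.
y''(x) has coefficient (n+2)(n+1) a_{n+2} at x^n;
x y'(x) has coefficient n a_n at x^n (shift);
6 y(x) has coefficient 6 a_n at x^n.
Matching x^n: (n+2)(n+1) a_{n+2} + (n + 6) a_n = 0.
Thus a_{n+2} = (-n - 6) / ((n+1)(n+2)) * a_n.

Check with a_0 = -1, a_1 = -1 (apply the recurrence for n = 0, 1, 2, 3): a_0 = -1, a_1 = -1, a_2 = 3, a_3 = 7/6, a_4 = -2, a_5 = -21/40.

a_(n+2) = (-n - 6) / ((n+1)(n+2)) * a_n; check: a_0 = -1, a_1 = -1, a_2 = 3, a_3 = 7/6, a_4 = -2, a_5 = -21/40


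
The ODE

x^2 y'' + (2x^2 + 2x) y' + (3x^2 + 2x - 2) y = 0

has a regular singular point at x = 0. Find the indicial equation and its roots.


Divide by x^2 to reach normal form y'' + P_1(x) y' + P_2(x) y = 0 with P_1(x) = 2 + 2/x and P_2(x) = 3 + 2/x - 2/x^2.
x = 0 is a singular point because the y'-coefficient 2 + 2/x has a pole at x = 0 and the y-coefficient 3 + 2/x - 2/x^2 has a pole at x = 0.
It is a regular singular point because x P_1(x) = p(x) = 2x + 2 and x^2 P_2(x) = q(x) = 3x^2 + 2x - 2 are polynomials, hence analytic at x = 0.
p(0) = 2,  q(0) = -2.
Indicial equation: r(r-1) + p(0) r + q(0) = 0, i.e. r^2 + (p(0) - 1) r + q(0) = 0, i.e. r^2 + 1 r - 2 = 0.
Discriminant: (1)^2 - 4(-2) = 9, so r = (-1 ± 3)/2.
Solving: r_1 = 1, r_2 = -2.

indicial: r^2 + 1 r - 2 = 0; roots r_1 = 1, r_2 = -2


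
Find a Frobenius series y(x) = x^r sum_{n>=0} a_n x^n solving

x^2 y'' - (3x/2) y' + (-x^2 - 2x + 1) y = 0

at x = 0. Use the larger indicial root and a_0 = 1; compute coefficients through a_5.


Write in Frobenius form y'' + (p(x)/x) y' + (q(x)/x^2) y = 0:
  p(x) = -3/2,  q(x) = -x^2 - 2x + 1.
Indicial equation: r(r-1) + (-3/2) r + (1) = 0 -> roots r_1 = 2, r_2 = 1/2.
Take r = r_1 = 2. Let y(x) = x^r sum_{n>=0} a_n x^n with a_0 = 1.
Substitute y = x^r sum a_n x^n and match x^{r+n}. The recurrence is
  D(n) a_n - 2 a_{n-1} - 1 a_{n-2} = 0,  where D(n) = (r+n)(r+n-1) + (-3/2)(r+n) + (1).
  a_n = [2 a_{n-1} + 1 a_{n-2}] / D(n).
Since the indicial polynomial factors as (r - r_1)(r - r_2), D(n) = (r_1 + n - r_1)(r_1 + n - r_2) = n(n + 3/2).
Evaluating step by step (a_0 = 1):
  n = 1: D(1) = 1(1 + 3/2) = 5/2; numerator = 2(1) = 2; a_1 = (2)/(5/2) = 4/5
  n = 2: D(2) = 2(2 + 3/2) = 7; numerator = 2(4/5) + 1(1) = 13/5; a_2 = (13/5)/(7) = 13/35
  n = 3: D(3) = 3(3 + 3/2) = 27/2; numerator = 2(13/35) + 1(4/5) = 54/35; a_3 = (54/35)/(27/2) = 4/35
  n = 4: D(4) = 4(4 + 3/2) = 22; numerator = 2(4/35) + 1(13/35) = 3/5; a_4 = (3/5)/(22) = 3/110
  n = 5: D(5) = 5(5 + 3/2) = 65/2; numerator = 2(3/110) + 1(4/35) = 13/77; a_5 = (13/77)/(65/2) = 2/385

r = 2; a_0 = 1; a_1 = 4/5; a_2 = 13/35; a_3 = 4/35; a_4 = 3/110; a_5 = 2/385


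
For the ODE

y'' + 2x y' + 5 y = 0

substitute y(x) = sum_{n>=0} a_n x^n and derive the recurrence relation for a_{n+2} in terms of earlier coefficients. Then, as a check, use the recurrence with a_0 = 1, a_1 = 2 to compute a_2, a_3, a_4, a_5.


Substitute y = sum_n a_n x^n.
y''(x) has coefficient (n+2)(n+1) a_{n+2} at x^n;
2 x y'(x) has coefficient 2 n a_n at x^n (shift);
5 y(x) has coefficient 5 a_n at x^n.
Matching x^n: (n+2)(n+1) a_{n+2} + (2n + 5) a_n = 0.
Thus a_{n+2} = (-2n - 5) / ((n+1)(n+2)) * a_n.

Check with a_0 = 1, a_1 = 2 (apply the recurrence for n = 0, 1, 2, 3): a_0 = 1, a_1 = 2, a_2 = -5/2, a_3 = -7/3, a_4 = 15/8, a_5 = 77/60.

a_(n+2) = (-2n - 5) / ((n+1)(n+2)) * a_n; check: a_0 = 1, a_1 = 2, a_2 = -5/2, a_3 = -7/3, a_4 = 15/8, a_5 = 77/60


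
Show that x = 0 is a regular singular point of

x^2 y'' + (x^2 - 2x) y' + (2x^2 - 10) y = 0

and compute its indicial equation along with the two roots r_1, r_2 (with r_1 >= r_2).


Divide by x^2 to reach normal form y'' + P_1(x) y' + P_2(x) y = 0 with P_1(x) = 1 - 2/x and P_2(x) = 2 - 10/x^2.
x = 0 is a singular point because the y'-coefficient 1 - 2/x has a pole at x = 0 and the y-coefficient 2 - 10/x^2 has a pole at x = 0.
It is a regular singular point because x P_1(x) = p(x) = x - 2 and x^2 P_2(x) = q(x) = 2x^2 - 10 are polynomials, hence analytic at x = 0.
p(0) = -2,  q(0) = -10.
Indicial equation: r(r-1) + p(0) r + q(0) = 0, i.e. r^2 + (p(0) - 1) r + q(0) = 0, i.e. r^2 - 3 r - 10 = 0.
Discriminant: (-3)^2 - 4(-10) = 49, so r = (3 ± 7)/2.
Solving: r_1 = 5, r_2 = -2.

indicial: r^2 - 3 r - 10 = 0; roots r_1 = 5, r_2 = -2


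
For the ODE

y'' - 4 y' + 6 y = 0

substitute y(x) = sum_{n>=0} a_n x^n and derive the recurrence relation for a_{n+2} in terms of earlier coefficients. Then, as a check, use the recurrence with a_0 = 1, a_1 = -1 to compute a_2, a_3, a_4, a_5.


Substitute y = sum_n a_n x^n.
y''(x) has coefficient (n+2)(n+1) a_{n+2} at x^n;
-4 y'(x) has coefficient -4 (n+1) a_{n+1} at x^n;
6 y(x) has coefficient 6 a_n at x^n.
Matching x^n: (n+2)(n+1) a_{n+2} - 4 (n+1) a_{n+1} + 6 a_n = 0.
Thus a_{n+2} = [4 (n+1) a_{n+1} - 6 a_n] / ((n+1)(n+2)).

Check with a_0 = 1, a_1 = -1 (apply the recurrence for n = 0, 1, 2, 3): a_0 = 1, a_1 = -1, a_2 = -5, a_3 = -17/3, a_4 = -19/6, a_5 = -5/6.

a_(n+2) = [4 (n+1) a_(n+1) - 6 a_n] / ((n+1)(n+2)); check: a_0 = 1, a_1 = -1, a_2 = -5, a_3 = -17/3, a_4 = -19/6, a_5 = -5/6


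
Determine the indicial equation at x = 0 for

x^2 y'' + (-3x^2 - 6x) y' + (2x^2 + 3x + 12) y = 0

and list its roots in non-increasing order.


Divide by x^2 to reach normal form y'' + P_1(x) y' + P_2(x) y = 0 with P_1(x) = -3 - 6/x and P_2(x) = 2 + 3/x + 12/x^2.
x = 0 is a singular point because the y'-coefficient -3 - 6/x has a pole at x = 0 and the y-coefficient 2 + 3/x + 12/x^2 has a pole at x = 0.
It is a regular singular point because x P_1(x) = p(x) = -3x - 6 and x^2 P_2(x) = q(x) = 2x^2 + 3x + 12 are polynomials, hence analytic at x = 0.
p(0) = -6,  q(0) = 12.
Indicial equation: r(r-1) + p(0) r + q(0) = 0, i.e. r^2 + (p(0) - 1) r + q(0) = 0, i.e. r^2 - 7 r + 12 = 0.
Discriminant: (-7)^2 - 4(12) = 1, so r = (7 ± 1)/2.
Solving: r_1 = 4, r_2 = 3.

indicial: r^2 - 7 r + 12 = 0; roots r_1 = 4, r_2 = 3


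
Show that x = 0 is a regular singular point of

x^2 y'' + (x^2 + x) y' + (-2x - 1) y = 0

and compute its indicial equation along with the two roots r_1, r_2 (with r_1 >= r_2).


Divide by x^2 to reach normal form y'' + P_1(x) y' + P_2(x) y = 0 with P_1(x) = 1 + 1/x and P_2(x) = -2/x - 1/x^2.
x = 0 is a singular point because the y'-coefficient 1 + 1/x has a pole at x = 0 and the y-coefficient -2/x - 1/x^2 has a pole at x = 0.
It is a regular singular point because x P_1(x) = p(x) = x + 1 and x^2 P_2(x) = q(x) = -2x - 1 are polynomials, hence analytic at x = 0.
p(0) = 1,  q(0) = -1.
Indicial equation: r(r-1) + p(0) r + q(0) = 0, i.e. r^2 + (p(0) - 1) r + q(0) = 0, i.e. r^2 - 1 = 0.
Discriminant: (0)^2 - 4(-1) = 4, so r = (0 ± 2)/2.
Solving: r_1 = 1, r_2 = -1.

indicial: r^2 - 1 = 0; roots r_1 = 1, r_2 = -1


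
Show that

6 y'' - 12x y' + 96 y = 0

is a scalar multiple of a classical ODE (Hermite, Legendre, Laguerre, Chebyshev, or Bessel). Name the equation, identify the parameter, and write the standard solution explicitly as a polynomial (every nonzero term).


All three coefficients share the factor 6; dividing through by 6 gives  y'' - 2x y' + 16 y = 0.
This matches the Hermite equation y'' - 2x y' + 2n y = 0 with 2n = 16, so n = 8; the polynomial solution is H_8(x).
With y = sum_k a_k x^k, matching x^k gives (k+2)(k+1) a_{k+2} = 2(k - n) a_k = 2(k - 8) a_k. The right side vanishes at k = 8, so the series with the parity of 8 terminates at degree 8.
Standard normalization: leading coefficient of H_n is 2^n, so a_8 = 2^8 = 256. Work downward with a_k = (k+1)(k+2) a_{k+2} / (2(k - n)):
  a_6 = (7)(8)(256) / (2(6 - 8)) = 14336/(-4) = -3584
  a_4 = (5)(6)(-3584) / (2(4 - 8)) = -107520/(-8) = 13440
  a_2 = (3)(4)(13440) / (2(2 - 8)) = 161280/(-12) = -13440
  a_0 = (1)(2)(-13440) / (2(0 - 8)) = -26880/(-16) = 1680
Hence H_8(x) = 256 x^8 - 3584 x^6 + 13440 x^4 - 13440 x^2 + 1680.

H_8(x); series = 256 x^8 - 3584 x^6 + 13440 x^4 - 13440 x^2 + 1680


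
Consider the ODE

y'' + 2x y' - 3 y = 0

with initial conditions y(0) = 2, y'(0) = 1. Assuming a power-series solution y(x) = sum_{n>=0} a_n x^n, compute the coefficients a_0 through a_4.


Ansatz: y(x) = sum_{n>=0} a_n x^n, so y'(x) = sum_{n>=1} n a_n x^(n-1) and y''(x) = sum_{n>=2} n(n-1) a_n x^(n-2).
Substitute into P(x) y'' + Q(x) y' + R(x) y = 0 with P(x) = 1, Q(x) = 2x, R(x) = -3, and match powers of x.
Initial conditions: a_0 = 2, a_1 = 1.
Setting the coefficient of each power of x to zero and solving order by order (substituting the coefficients already found):
  x^0: 2 a_2 - 3 a_0 = 0  ->  2 a_2 = 3 a_0 = 6  ->  a_2 = 3
  x^1: 6 a_3 - a_1 = 0  ->  6 a_3 = a_1 = 1  ->  a_3 = 1/6
  x^2: 12 a_4 + a_2 = 0  ->  12 a_4 = -a_2 = -3  ->  a_4 = -1/4
Truncated series: y(x) = 2 + x + 3 x^2 + (1/6) x^3 - (1/4) x^4 + O(x^5).

a_0 = 2; a_1 = 1; a_2 = 3; a_3 = 1/6; a_4 = -1/4


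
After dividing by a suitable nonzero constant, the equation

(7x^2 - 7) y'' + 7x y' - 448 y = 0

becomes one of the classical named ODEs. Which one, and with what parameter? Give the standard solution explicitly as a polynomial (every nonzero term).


All three coefficients share the factor -7; dividing through by -7 gives  (1 - x^2) y'' - x y' + 64 y = 0.
This matches the Chebyshev equation (1 - x^2) y'' - x y' + n^2 y = 0 (note the -x y' term, not -2x y') with n^2 = 64, so n = 8; the polynomial solution is T_8(x).
With y = sum_k a_k x^k, matching x^k gives (k+2)(k+1) a_{k+2} = (k^2 - n^2) a_k = (k - 8)(k + 8) a_k. The right side vanishes at k = 8, so the series with the parity of 8 terminates at degree 8.
Standard normalization: leading coefficient of T_n is 2^(n-1), so a_8 = 2^7 = 128. Work downward with a_k = (k+1)(k+2) a_{k+2} / ((k - 8)(k + 8)):
  a_6 = (7)(8)(128) / ((6 - 8)(6 + 8)) = 7168/(-28) = -256
  a_4 = (5)(6)(-256) / ((4 - 8)(4 + 8)) = -7680/(-48) = 160
  a_2 = (3)(4)(160) / ((2 - 8)(2 + 8)) = 1920/(-60) = -32
  a_0 = (1)(2)(-32) / ((0 - 8)(0 + 8)) = -64/(-64) = 1
Hence T_8(x) = 128 x^8 - 256 x^6 + 160 x^4 - 32 x^2 + 1.

T_8(x); series = 128 x^8 - 256 x^6 + 160 x^4 - 32 x^2 + 1


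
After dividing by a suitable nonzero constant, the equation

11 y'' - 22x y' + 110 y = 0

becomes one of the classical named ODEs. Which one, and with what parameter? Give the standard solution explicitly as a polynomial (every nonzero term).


All three coefficients share the factor 11; dividing through by 11 gives  y'' - 2x y' + 10 y = 0.
This matches the Hermite equation y'' - 2x y' + 2n y = 0 with 2n = 10, so n = 5; the polynomial solution is H_5(x).
With y = sum_k a_k x^k, matching x^k gives (k+2)(k+1) a_{k+2} = 2(k - n) a_k = 2(k - 5) a_k. The right side vanishes at k = 5, so the series with the parity of 5 terminates at degree 5.
Standard normalization: leading coefficient of H_n is 2^n, so a_5 = 2^5 = 32. Work downward with a_k = (k+1)(k+2) a_{k+2} / (2(k - n)):
  a_3 = (4)(5)(32) / (2(3 - 5)) = 640/(-4) = -160
  a_1 = (2)(3)(-160) / (2(1 - 5)) = -960/(-8) = 120
Hence H_5(x) = 32 x^5 - 160 x^3 + 120 x.

H_5(x); series = 32 x^5 - 160 x^3 + 120 x


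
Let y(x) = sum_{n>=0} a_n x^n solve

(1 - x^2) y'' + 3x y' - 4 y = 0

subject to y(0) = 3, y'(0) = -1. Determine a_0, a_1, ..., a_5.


Ansatz: y(x) = sum_{n>=0} a_n x^n, so y'(x) = sum_{n>=1} n a_n x^(n-1) and y''(x) = sum_{n>=2} n(n-1) a_n x^(n-2).
Substitute into P(x) y'' + Q(x) y' + R(x) y = 0 with P(x) = 1 - x^2, Q(x) = 3x, R(x) = -4, and match powers of x.
Initial conditions: a_0 = 3, a_1 = -1.
Setting the coefficient of each power of x to zero and solving order by order (substituting the coefficients already found):
  x^0: 2 a_2 - 4 a_0 = 0  ->  2 a_2 = 4 a_0 = 12  ->  a_2 = 6
  x^1: 6 a_3 - a_1 = 0  ->  6 a_3 = a_1 = -1  ->  a_3 = -1/6
  x^2: 12 a_4 = 0  ->  a_4 = 0
  x^3: 20 a_5 - a_3 = 0  ->  20 a_5 = a_3 = -1/6  ->  a_5 = -1/120
Truncated series: y(x) = 3 - x + 6 x^2 - (1/6) x^3 - (1/120) x^5 + O(x^6).

a_0 = 3; a_1 = -1; a_2 = 6; a_3 = -1/6; a_4 = 0; a_5 = -1/120


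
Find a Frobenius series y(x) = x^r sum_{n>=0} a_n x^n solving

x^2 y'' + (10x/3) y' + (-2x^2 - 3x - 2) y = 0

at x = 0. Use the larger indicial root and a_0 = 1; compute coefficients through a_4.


Write in Frobenius form y'' + (p(x)/x) y' + (q(x)/x^2) y = 0:
  p(x) = 10/3,  q(x) = -2x^2 - 3x - 2.
Indicial equation: r(r-1) + (10/3) r + (-2) = 0 -> roots r_1 = 2/3, r_2 = -3.
Take r = r_1 = 2/3. Let y(x) = x^r sum_{n>=0} a_n x^n with a_0 = 1.
Substitute y = x^r sum a_n x^n and match x^{r+n}. The recurrence is
  D(n) a_n - 3 a_{n-1} - 2 a_{n-2} = 0,  where D(n) = (r+n)(r+n-1) + (10/3)(r+n) + (-2).
  a_n = [3 a_{n-1} + 2 a_{n-2}] / D(n).
Since the indicial polynomial factors as (r - r_1)(r - r_2), D(n) = (r_1 + n - r_1)(r_1 + n - r_2) = n(n + 11/3).
Evaluating step by step (a_0 = 1):
  n = 1: D(1) = 1(1 + 11/3) = 14/3; numerator = 3(1) = 3; a_1 = (3)/(14/3) = 9/14
  n = 2: D(2) = 2(2 + 11/3) = 34/3; numerator = 3(9/14) + 2(1) = 55/14; a_2 = (55/14)/(34/3) = 165/476
  n = 3: D(3) = 3(3 + 11/3) = 20; numerator = 3(165/476) + 2(9/14) = 1107/476; a_3 = (1107/476)/(20) = 1107/9520
  n = 4: D(4) = 4(4 + 11/3) = 92/3; numerator = 3(1107/9520) + 2(165/476) = 9921/9520; a_4 = (9921/9520)/(92/3) = 29763/875840

r = 2/3; a_0 = 1; a_1 = 9/14; a_2 = 165/476; a_3 = 1107/9520; a_4 = 29763/875840


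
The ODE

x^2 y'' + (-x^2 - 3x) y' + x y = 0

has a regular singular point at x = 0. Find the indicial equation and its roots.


Divide by x^2 to reach normal form y'' + P_1(x) y' + P_2(x) y = 0 with P_1(x) = -1 - 3/x and P_2(x) = 1/x.
x = 0 is a singular point because the y'-coefficient -1 - 3/x has a pole at x = 0 and the y-coefficient 1/x has a pole at x = 0.
It is a regular singular point because x P_1(x) = p(x) = -x - 3 and x^2 P_2(x) = q(x) = x are polynomials, hence analytic at x = 0.
p(0) = -3,  q(0) = 0.
Indicial equation: r(r-1) + p(0) r + q(0) = 0, i.e. r^2 + (p(0) - 1) r + q(0) = 0, i.e. r^2 - 4 r = 0.
Discriminant: (-4)^2 - 4(0) = 16, so r = (4 ± 4)/2.
Solving: r_1 = 4, r_2 = 0.

indicial: r^2 - 4 r = 0; roots r_1 = 4, r_2 = 0


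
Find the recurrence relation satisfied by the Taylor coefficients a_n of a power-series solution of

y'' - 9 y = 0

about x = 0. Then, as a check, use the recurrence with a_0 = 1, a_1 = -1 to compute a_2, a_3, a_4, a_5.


Substitute y = sum_n a_n x^n into y'' + (const) y = 0.
y''(x) = sum_{n>=0} (n+2)(n+1) a_{n+2} x^n.
The ODE becomes sum_n [(n+2)(n+1) a_{n+2} - 9 a_n] x^n = 0.
Setting each coefficient to zero gives the recurrence:
  (n+2)(n+1) a_{n+2} - 9 a_n = 0,
  a_{n+2} = 9 / ((n+1)(n+2)) a_n.

Check with a_0 = 1, a_1 = -1 (apply the recurrence for n = 0, 1, 2, 3): a_0 = 1, a_1 = -1, a_2 = 9/2, a_3 = -3/2, a_4 = 27/8, a_5 = -27/40.

a_{n+2} = 9/((n+1)(n+2)) * a_n; check: a_0 = 1, a_1 = -1, a_2 = 9/2, a_3 = -3/2, a_4 = 27/8, a_5 = -27/40


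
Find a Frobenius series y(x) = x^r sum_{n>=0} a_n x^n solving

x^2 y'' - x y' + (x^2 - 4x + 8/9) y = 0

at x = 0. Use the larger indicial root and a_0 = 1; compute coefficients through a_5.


Write in Frobenius form y'' + (p(x)/x) y' + (q(x)/x^2) y = 0:
  p(x) = -1,  q(x) = x^2 - 4x + 8/9.
Indicial equation: r(r-1) + (-1) r + (8/9) = 0 -> roots r_1 = 4/3, r_2 = 2/3.
Take r = r_1 = 4/3. Let y(x) = x^r sum_{n>=0} a_n x^n with a_0 = 1.
Substitute y = x^r sum a_n x^n and match x^{r+n}. The recurrence is
  D(n) a_n - 4 a_{n-1} + 1 a_{n-2} = 0,  where D(n) = (r+n)(r+n-1) + (-1)(r+n) + (8/9).
  a_n = [4 a_{n-1} - 1 a_{n-2}] / D(n).
Since the indicial polynomial factors as (r - r_1)(r - r_2), D(n) = (r_1 + n - r_1)(r_1 + n - r_2) = n(n + 2/3).
Evaluating step by step (a_0 = 1):
  n = 1: D(1) = 1(1 + 2/3) = 5/3; numerator = 4(1) = 4; a_1 = (4)/(5/3) = 12/5
  n = 2: D(2) = 2(2 + 2/3) = 16/3; numerator = 4(12/5) - 1(1) = 43/5; a_2 = (43/5)/(16/3) = 129/80
  n = 3: D(3) = 3(3 + 2/3) = 11; numerator = 4(129/80) - 1(12/5) = 81/20; a_3 = (81/20)/(11) = 81/220
  n = 4: D(4) = 4(4 + 2/3) = 56/3; numerator = 4(81/220) - 1(129/80) = -123/880; a_4 = (-123/880)/(56/3) = -369/49280
  n = 5: D(5) = 5(5 + 2/3) = 85/3; numerator = 4(-369/49280) - 1(81/220) = -981/2464; a_5 = (-981/2464)/(85/3) = -2943/209440

r = 4/3; a_0 = 1; a_1 = 12/5; a_2 = 129/80; a_3 = 81/220; a_4 = -369/49280; a_5 = -2943/209440


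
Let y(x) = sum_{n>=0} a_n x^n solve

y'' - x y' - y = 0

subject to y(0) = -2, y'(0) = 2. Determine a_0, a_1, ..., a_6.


Ansatz: y(x) = sum_{n>=0} a_n x^n, so y'(x) = sum_{n>=1} n a_n x^(n-1) and y''(x) = sum_{n>=2} n(n-1) a_n x^(n-2).
Substitute into P(x) y'' + Q(x) y' + R(x) y = 0 with P(x) = 1, Q(x) = -x, R(x) = -1, and match powers of x.
Initial conditions: a_0 = -2, a_1 = 2.
Setting the coefficient of each power of x to zero and solving order by order (substituting the coefficients already found):
  x^0: 2 a_2 - a_0 = 0  ->  2 a_2 = a_0 = -2  ->  a_2 = -1
  x^1: 6 a_3 - 2 a_1 = 0  ->  6 a_3 = 2 a_1 = 4  ->  a_3 = 2/3
  x^2: 12 a_4 - 3 a_2 = 0  ->  12 a_4 = 3 a_2 = -3  ->  a_4 = -1/4
  x^3: 20 a_5 - 4 a_3 = 0  ->  20 a_5 = 4 a_3 = 8/3  ->  a_5 = 2/15
  x^4: 30 a_6 - 5 a_4 = 0  ->  30 a_6 = 5 a_4 = -5/4  ->  a_6 = -1/24
Truncated series: y(x) = -2 + 2 x - x^2 + (2/3) x^3 - (1/4) x^4 + (2/15) x^5 - (1/24) x^6 + O(x^7).

a_0 = -2; a_1 = 2; a_2 = -1; a_3 = 2/3; a_4 = -1/4; a_5 = 2/15; a_6 = -1/24


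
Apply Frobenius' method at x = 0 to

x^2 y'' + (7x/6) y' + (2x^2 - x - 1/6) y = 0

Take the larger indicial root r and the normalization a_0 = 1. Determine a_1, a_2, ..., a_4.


Write in Frobenius form y'' + (p(x)/x) y' + (q(x)/x^2) y = 0:
  p(x) = 7/6,  q(x) = 2x^2 - x - 1/6.
Indicial equation: r(r-1) + (7/6) r + (-1/6) = 0 -> roots r_1 = 1/3, r_2 = -1/2.
Take r = r_1 = 1/3. Let y(x) = x^r sum_{n>=0} a_n x^n with a_0 = 1.
Substitute y = x^r sum a_n x^n and match x^{r+n}. The recurrence is
  D(n) a_n - 1 a_{n-1} + 2 a_{n-2} = 0,  where D(n) = (r+n)(r+n-1) + (7/6)(r+n) + (-1/6).
  a_n = [1 a_{n-1} - 2 a_{n-2}] / D(n).
Since the indicial polynomial factors as (r - r_1)(r - r_2), D(n) = (r_1 + n - r_1)(r_1 + n - r_2) = n(n + 5/6).
Evaluating step by step (a_0 = 1):
  n = 1: D(1) = 1(1 + 5/6) = 11/6; numerator = 1(1) = 1; a_1 = (1)/(11/6) = 6/11
  n = 2: D(2) = 2(2 + 5/6) = 17/3; numerator = 1(6/11) - 2(1) = -16/11; a_2 = (-16/11)/(17/3) = -48/187
  n = 3: D(3) = 3(3 + 5/6) = 23/2; numerator = 1(-48/187) - 2(6/11) = -252/187; a_3 = (-252/187)/(23/2) = -504/4301
  n = 4: D(4) = 4(4 + 5/6) = 58/3; numerator = 1(-504/4301) - 2(-48/187) = 1704/4301; a_4 = (1704/4301)/(58/3) = 2556/124729

r = 1/3; a_0 = 1; a_1 = 6/11; a_2 = -48/187; a_3 = -504/4301; a_4 = 2556/124729


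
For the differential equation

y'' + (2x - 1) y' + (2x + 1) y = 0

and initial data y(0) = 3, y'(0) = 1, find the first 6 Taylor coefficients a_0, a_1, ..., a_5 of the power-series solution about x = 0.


Ansatz: y(x) = sum_{n>=0} a_n x^n, so y'(x) = sum_{n>=1} n a_n x^(n-1) and y''(x) = sum_{n>=2} n(n-1) a_n x^(n-2).
Substitute into P(x) y'' + Q(x) y' + R(x) y = 0 with P(x) = 1, Q(x) = 2x - 1, R(x) = 2x + 1, and match powers of x.
Initial conditions: a_0 = 3, a_1 = 1.
Setting the coefficient of each power of x to zero and solving order by order (substituting the coefficients already found):
  x^0: 2 a_2 - a_1 + a_0 = 0  ->  2 a_2 = a_1 - a_0 = -2  ->  a_2 = -1
  x^1: 6 a_3 - 2 a_2 + 3 a_1 + 2 a_0 = 0  ->  6 a_3 = 2 a_2 - 3 a_1 - 2 a_0 = -11  ->  a_3 = -11/6
  x^2: 12 a_4 - 3 a_3 + 5 a_2 + 2 a_1 = 0  ->  12 a_4 = 3 a_3 - 5 a_2 - 2 a_1 = -5/2  ->  a_4 = -5/24
  x^3: 20 a_5 - 4 a_4 + 7 a_3 + 2 a_2 = 0  ->  20 a_5 = 4 a_4 - 7 a_3 - 2 a_2 = 14  ->  a_5 = 7/10
Truncated series: y(x) = 3 + x - x^2 - (11/6) x^3 - (5/24) x^4 + (7/10) x^5 + O(x^6).

a_0 = 3; a_1 = 1; a_2 = -1; a_3 = -11/6; a_4 = -5/24; a_5 = 7/10


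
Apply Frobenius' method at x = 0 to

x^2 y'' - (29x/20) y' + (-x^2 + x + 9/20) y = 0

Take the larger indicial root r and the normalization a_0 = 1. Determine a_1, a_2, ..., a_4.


Write in Frobenius form y'' + (p(x)/x) y' + (q(x)/x^2) y = 0:
  p(x) = -29/20,  q(x) = -x^2 + x + 9/20.
Indicial equation: r(r-1) + (-29/20) r + (9/20) = 0 -> roots r_1 = 9/4, r_2 = 1/5.
Take r = r_1 = 9/4. Let y(x) = x^r sum_{n>=0} a_n x^n with a_0 = 1.
Substitute y = x^r sum a_n x^n and match x^{r+n}. The recurrence is
  D(n) a_n + 1 a_{n-1} - 1 a_{n-2} = 0,  where D(n) = (r+n)(r+n-1) + (-29/20)(r+n) + (9/20).
  a_n = [-1 a_{n-1} + 1 a_{n-2}] / D(n).
Since the indicial polynomial factors as (r - r_1)(r - r_2), D(n) = (r_1 + n - r_1)(r_1 + n - r_2) = n(n + 41/20).
Evaluating step by step (a_0 = 1):
  n = 1: D(1) = 1(1 + 41/20) = 61/20; numerator = -1(1) = -1; a_1 = (-1)/(61/20) = -20/61
  n = 2: D(2) = 2(2 + 41/20) = 81/10; numerator = -1(-20/61) + 1(1) = 81/61; a_2 = (81/61)/(81/10) = 10/61
  n = 3: D(3) = 3(3 + 41/20) = 303/20; numerator = -1(10/61) + 1(-20/61) = -30/61; a_3 = (-30/61)/(303/20) = -200/6161
  n = 4: D(4) = 4(4 + 41/20) = 121/5; numerator = -1(-200/6161) + 1(10/61) = 1210/6161; a_4 = (1210/6161)/(121/5) = 50/6161

r = 9/4; a_0 = 1; a_1 = -20/61; a_2 = 10/61; a_3 = -200/6161; a_4 = 50/6161


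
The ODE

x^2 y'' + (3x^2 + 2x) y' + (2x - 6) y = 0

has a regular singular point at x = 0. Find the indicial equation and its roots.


Divide by x^2 to reach normal form y'' + P_1(x) y' + P_2(x) y = 0 with P_1(x) = 3 + 2/x and P_2(x) = 2/x - 6/x^2.
x = 0 is a singular point because the y'-coefficient 3 + 2/x has a pole at x = 0 and the y-coefficient 2/x - 6/x^2 has a pole at x = 0.
It is a regular singular point because x P_1(x) = p(x) = 3x + 2 and x^2 P_2(x) = q(x) = 2x - 6 are polynomials, hence analytic at x = 0.
p(0) = 2,  q(0) = -6.
Indicial equation: r(r-1) + p(0) r + q(0) = 0, i.e. r^2 + (p(0) - 1) r + q(0) = 0, i.e. r^2 + 1 r - 6 = 0.
Discriminant: (1)^2 - 4(-6) = 25, so r = (-1 ± 5)/2.
Solving: r_1 = 2, r_2 = -3.

indicial: r^2 + 1 r - 6 = 0; roots r_1 = 2, r_2 = -3


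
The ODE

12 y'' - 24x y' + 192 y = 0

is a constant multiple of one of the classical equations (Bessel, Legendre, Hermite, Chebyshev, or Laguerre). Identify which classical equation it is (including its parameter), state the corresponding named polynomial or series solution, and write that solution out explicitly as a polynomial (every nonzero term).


All three coefficients share the factor 12; dividing through by 12 gives  y'' - 2x y' + 16 y = 0.
This matches the Hermite equation y'' - 2x y' + 2n y = 0 with 2n = 16, so n = 8; the polynomial solution is H_8(x).
With y = sum_k a_k x^k, matching x^k gives (k+2)(k+1) a_{k+2} = 2(k - n) a_k = 2(k - 8) a_k. The right side vanishes at k = 8, so the series with the parity of 8 terminates at degree 8.
Standard normalization: leading coefficient of H_n is 2^n, so a_8 = 2^8 = 256. Work downward with a_k = (k+1)(k+2) a_{k+2} / (2(k - n)):
  a_6 = (7)(8)(256) / (2(6 - 8)) = 14336/(-4) = -3584
  a_4 = (5)(6)(-3584) / (2(4 - 8)) = -107520/(-8) = 13440
  a_2 = (3)(4)(13440) / (2(2 - 8)) = 161280/(-12) = -13440
  a_0 = (1)(2)(-13440) / (2(0 - 8)) = -26880/(-16) = 1680
Hence H_8(x) = 256 x^8 - 3584 x^6 + 13440 x^4 - 13440 x^2 + 1680.

H_8(x); series = 256 x^8 - 3584 x^6 + 13440 x^4 - 13440 x^2 + 1680


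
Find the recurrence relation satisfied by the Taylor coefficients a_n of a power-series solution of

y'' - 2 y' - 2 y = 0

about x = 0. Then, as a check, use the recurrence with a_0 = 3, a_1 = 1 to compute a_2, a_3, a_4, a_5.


Substitute y = sum_n a_n x^n.
y''(x) has coefficient (n+2)(n+1) a_{n+2} at x^n;
-2 y'(x) has coefficient -2 (n+1) a_{n+1} at x^n;
-2 y(x) has coefficient -2 a_n at x^n.
Matching x^n: (n+2)(n+1) a_{n+2} - 2 (n+1) a_{n+1} - 2 a_n = 0.
Thus a_{n+2} = [2 (n+1) a_{n+1} + 2 a_n] / ((n+1)(n+2)).

Check with a_0 = 3, a_1 = 1 (apply the recurrence for n = 0, 1, 2, 3): a_0 = 3, a_1 = 1, a_2 = 4, a_3 = 3, a_4 = 13/6, a_5 = 7/6.

a_(n+2) = [2 (n+1) a_(n+1) + 2 a_n] / ((n+1)(n+2)); check: a_0 = 3, a_1 = 1, a_2 = 4, a_3 = 3, a_4 = 13/6, a_5 = 7/6


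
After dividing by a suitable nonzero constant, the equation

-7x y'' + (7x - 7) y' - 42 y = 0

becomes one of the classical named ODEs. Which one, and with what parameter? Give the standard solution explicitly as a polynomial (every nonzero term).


All three coefficients share the factor -7; dividing through by -7 gives  x y'' + (1 - x) y' + 6 y = 0.
This matches the Laguerre equation x y'' + (1 - x) y' + n y = 0 with n = 6; the polynomial solution is L_6(x).
With y = sum_k a_k x^k, matching x^k gives (k+1)k a_{k+1} + (k+1) a_{k+1} - k a_k + n a_k = 0, i.e. (k+1)^2 a_{k+1} = (k - n) a_k = (k - 6) a_k. The right side vanishes at k = 6, so the series terminates at degree 6.
Standard normalization L_n(0) = 1 gives a_0 = 1. Work upward with a_{k+1} = (k - 6) a_k / (k+1)^2:
  a_1 = (0 - 6)(1) / 1^2 = -6/1 = -6
  a_2 = (1 - 6)(-6) / 2^2 = 30/4 = 15/2
  a_3 = (2 - 6)(15/2) / 3^2 = -30/9 = -10/3
  a_4 = (3 - 6)(-10/3) / 4^2 = 10/16 = 5/8
  a_5 = (4 - 6)(5/8) / 5^2 = (-5/4)/25 = -1/20
  a_6 = (5 - 6)(-1/20) / 6^2 = (1/20)/36 = 1/720
Hence L_6(x) = x^6/720 - x^5/20 + 5 x^4/8 - 10 x^3/3 + 15 x^2/2 - 6 x + 1.

L_6(x); series = x^6/720 - x^5/20 + 5 x^4/8 - 10 x^3/3 + 15 x^2/2 - 6 x + 1


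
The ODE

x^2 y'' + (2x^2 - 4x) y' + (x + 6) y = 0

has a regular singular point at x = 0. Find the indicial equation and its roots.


Divide by x^2 to reach normal form y'' + P_1(x) y' + P_2(x) y = 0 with P_1(x) = 2 - 4/x and P_2(x) = 1/x + 6/x^2.
x = 0 is a singular point because the y'-coefficient 2 - 4/x has a pole at x = 0 and the y-coefficient 1/x + 6/x^2 has a pole at x = 0.
It is a regular singular point because x P_1(x) = p(x) = 2x - 4 and x^2 P_2(x) = q(x) = x + 6 are polynomials, hence analytic at x = 0.
p(0) = -4,  q(0) = 6.
Indicial equation: r(r-1) + p(0) r + q(0) = 0, i.e. r^2 + (p(0) - 1) r + q(0) = 0, i.e. r^2 - 5 r + 6 = 0.
Discriminant: (-5)^2 - 4(6) = 1, so r = (5 ± 1)/2.
Solving: r_1 = 3, r_2 = 2.

indicial: r^2 - 5 r + 6 = 0; roots r_1 = 3, r_2 = 2


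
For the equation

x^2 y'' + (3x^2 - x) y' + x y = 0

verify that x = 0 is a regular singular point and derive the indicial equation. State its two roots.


Divide by x^2 to reach normal form y'' + P_1(x) y' + P_2(x) y = 0 with P_1(x) = 3 - 1/x and P_2(x) = 1/x.
x = 0 is a singular point because the y'-coefficient 3 - 1/x has a pole at x = 0 and the y-coefficient 1/x has a pole at x = 0.
It is a regular singular point because x P_1(x) = p(x) = 3x - 1 and x^2 P_2(x) = q(x) = x are polynomials, hence analytic at x = 0.
p(0) = -1,  q(0) = 0.
Indicial equation: r(r-1) + p(0) r + q(0) = 0, i.e. r^2 + (p(0) - 1) r + q(0) = 0, i.e. r^2 - 2 r = 0.
Discriminant: (-2)^2 - 4(0) = 4, so r = (2 ± 2)/2.
Solving: r_1 = 2, r_2 = 0.

indicial: r^2 - 2 r = 0; roots r_1 = 2, r_2 = 0


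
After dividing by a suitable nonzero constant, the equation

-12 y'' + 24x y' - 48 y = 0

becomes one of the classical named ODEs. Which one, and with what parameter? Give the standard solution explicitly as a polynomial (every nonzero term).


All three coefficients share the factor -12; dividing through by -12 gives  y'' - 2x y' + 4 y = 0.
This matches the Hermite equation y'' - 2x y' + 2n y = 0 with 2n = 4, so n = 2; the polynomial solution is H_2(x).
With y = sum_k a_k x^k, matching x^k gives (k+2)(k+1) a_{k+2} = 2(k - n) a_k = 2(k - 2) a_k. The right side vanishes at k = 2, so the series with the parity of 2 terminates at degree 2.
Standard normalization: leading coefficient of H_n is 2^n, so a_2 = 2^2 = 4. Work downward with a_k = (k+1)(k+2) a_{k+2} / (2(k - n)):
  a_0 = (1)(2)(4) / (2(0 - 2)) = 8/(-4) = -2
Hence H_2(x) = 4 x^2 - 2.

H_2(x); series = 4 x^2 - 2


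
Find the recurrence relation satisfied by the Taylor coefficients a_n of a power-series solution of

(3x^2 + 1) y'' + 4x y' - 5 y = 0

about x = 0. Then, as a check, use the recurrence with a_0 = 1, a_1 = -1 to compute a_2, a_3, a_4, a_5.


Substitute y = sum_n a_n x^n.
(1 + 3 x^2) y'' contributes (n+2)(n+1) a_{n+2} + 3 n(n-1) a_n at x^n.
4 x y'(x) contributes 4 n a_n at x^n.
-5 y(x) contributes -5 a_n at x^n.
Matching x^n: (n+2)(n+1) a_{n+2} + (3 n(n-1) + 4 n - 5) a_n = 0.
Thus a_{n+2} = (-3 n(n-1) - 4 n + 5) / ((n+1)(n+2)) * a_n.

Check with a_0 = 1, a_1 = -1 (apply the recurrence for n = 0, 1, 2, 3): a_0 = 1, a_1 = -1, a_2 = 5/2, a_3 = -1/6, a_4 = -15/8, a_5 = 5/24.

a_(n+2) = (-3 n(n-1) - 4 n + 5) / ((n+1)(n+2)) * a_n; check: a_0 = 1, a_1 = -1, a_2 = 5/2, a_3 = -1/6, a_4 = -15/8, a_5 = 5/24


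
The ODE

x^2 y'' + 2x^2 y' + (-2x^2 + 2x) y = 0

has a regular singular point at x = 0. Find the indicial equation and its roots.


Divide by x^2 to reach normal form y'' + P_1(x) y' + P_2(x) y = 0 with P_1(x) = 2 and P_2(x) = -2 + 2/x.
x = 0 is a singular point because the y-coefficient -2 + 2/x has a pole at x = 0.
It is a regular singular point because x P_1(x) = p(x) = 2x and x^2 P_2(x) = q(x) = -2x^2 + 2x are polynomials, hence analytic at x = 0.
p(0) = 0,  q(0) = 0.
Indicial equation: r(r-1) + p(0) r + q(0) = 0, i.e. r^2 + (p(0) - 1) r + q(0) = 0, i.e. r^2 - 1 r = 0.
Discriminant: (-1)^2 - 4(0) = 1, so r = (1 ± 1)/2.
Solving: r_1 = 1, r_2 = 0.

indicial: r^2 - 1 r = 0; roots r_1 = 1, r_2 = 0


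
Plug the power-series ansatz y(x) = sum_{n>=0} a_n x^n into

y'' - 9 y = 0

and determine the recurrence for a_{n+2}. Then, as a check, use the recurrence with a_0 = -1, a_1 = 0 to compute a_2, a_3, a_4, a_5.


Substitute y = sum_n a_n x^n into y'' + (const) y = 0.
y''(x) = sum_{n>=0} (n+2)(n+1) a_{n+2} x^n.
The ODE becomes sum_n [(n+2)(n+1) a_{n+2} - 9 a_n] x^n = 0.
Setting each coefficient to zero gives the recurrence:
  (n+2)(n+1) a_{n+2} - 9 a_n = 0,
  a_{n+2} = 9 / ((n+1)(n+2)) a_n.

Check with a_0 = -1, a_1 = 0 (apply the recurrence for n = 0, 1, 2, 3): a_0 = -1, a_1 = 0, a_2 = -9/2, a_3 = 0, a_4 = -27/8, a_5 = 0.

a_{n+2} = 9/((n+1)(n+2)) * a_n; check: a_0 = -1, a_1 = 0, a_2 = -9/2, a_3 = 0, a_4 = -27/8, a_5 = 0


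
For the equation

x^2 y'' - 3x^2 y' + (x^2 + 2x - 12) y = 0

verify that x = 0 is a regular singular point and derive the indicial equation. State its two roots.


Divide by x^2 to reach normal form y'' + P_1(x) y' + P_2(x) y = 0 with P_1(x) = -3 and P_2(x) = 1 + 2/x - 12/x^2.
x = 0 is a singular point because the y-coefficient 1 + 2/x - 12/x^2 has a pole at x = 0.
It is a regular singular point because x P_1(x) = p(x) = -3x and x^2 P_2(x) = q(x) = x^2 + 2x - 12 are polynomials, hence analytic at x = 0.
p(0) = 0,  q(0) = -12.
Indicial equation: r(r-1) + p(0) r + q(0) = 0, i.e. r^2 + (p(0) - 1) r + q(0) = 0, i.e. r^2 - 1 r - 12 = 0.
Discriminant: (-1)^2 - 4(-12) = 49, so r = (1 ± 7)/2.
Solving: r_1 = 4, r_2 = -3.

indicial: r^2 - 1 r - 12 = 0; roots r_1 = 4, r_2 = -3


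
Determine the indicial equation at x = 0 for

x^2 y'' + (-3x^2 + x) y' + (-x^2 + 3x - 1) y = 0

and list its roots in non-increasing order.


Divide by x^2 to reach normal form y'' + P_1(x) y' + P_2(x) y = 0 with P_1(x) = -3 + 1/x and P_2(x) = -1 + 3/x - 1/x^2.
x = 0 is a singular point because the y'-coefficient -3 + 1/x has a pole at x = 0 and the y-coefficient -1 + 3/x - 1/x^2 has a pole at x = 0.
It is a regular singular point because x P_1(x) = p(x) = 1 - 3x and x^2 P_2(x) = q(x) = -x^2 + 3x - 1 are polynomials, hence analytic at x = 0.
p(0) = 1,  q(0) = -1.
Indicial equation: r(r-1) + p(0) r + q(0) = 0, i.e. r^2 + (p(0) - 1) r + q(0) = 0, i.e. r^2 - 1 = 0.
Discriminant: (0)^2 - 4(-1) = 4, so r = (0 ± 2)/2.
Solving: r_1 = 1, r_2 = -1.

indicial: r^2 - 1 = 0; roots r_1 = 1, r_2 = -1


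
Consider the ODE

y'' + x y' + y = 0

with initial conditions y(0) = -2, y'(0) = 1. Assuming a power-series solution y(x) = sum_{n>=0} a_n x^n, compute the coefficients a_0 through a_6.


Ansatz: y(x) = sum_{n>=0} a_n x^n, so y'(x) = sum_{n>=1} n a_n x^(n-1) and y''(x) = sum_{n>=2} n(n-1) a_n x^(n-2).
Substitute into P(x) y'' + Q(x) y' + R(x) y = 0 with P(x) = 1, Q(x) = x, R(x) = 1, and match powers of x.
Initial conditions: a_0 = -2, a_1 = 1.
Setting the coefficient of each power of x to zero and solving order by order (substituting the coefficients already found):
  x^0: 2 a_2 + a_0 = 0  ->  2 a_2 = -a_0 = 2  ->  a_2 = 1
  x^1: 6 a_3 + 2 a_1 = 0  ->  6 a_3 = -2 a_1 = -2  ->  a_3 = -1/3
  x^2: 12 a_4 + 3 a_2 = 0  ->  12 a_4 = -3 a_2 = -3  ->  a_4 = -1/4
  x^3: 20 a_5 + 4 a_3 = 0  ->  20 a_5 = -4 a_3 = 4/3  ->  a_5 = 1/15
  x^4: 30 a_6 + 5 a_4 = 0  ->  30 a_6 = -5 a_4 = 5/4  ->  a_6 = 1/24
Truncated series: y(x) = -2 + x + x^2 - (1/3) x^3 - (1/4) x^4 + (1/15) x^5 + (1/24) x^6 + O(x^7).

a_0 = -2; a_1 = 1; a_2 = 1; a_3 = -1/3; a_4 = -1/4; a_5 = 1/15; a_6 = 1/24


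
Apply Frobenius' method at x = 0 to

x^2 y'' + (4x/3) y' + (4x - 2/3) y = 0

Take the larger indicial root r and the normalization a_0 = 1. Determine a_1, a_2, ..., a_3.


Write in Frobenius form y'' + (p(x)/x) y' + (q(x)/x^2) y = 0:
  p(x) = 4/3,  q(x) = 4x - 2/3.
Indicial equation: r(r-1) + (4/3) r + (-2/3) = 0 -> roots r_1 = 2/3, r_2 = -1.
Take r = r_1 = 2/3. Let y(x) = x^r sum_{n>=0} a_n x^n with a_0 = 1.
Substitute y = x^r sum a_n x^n and match x^{r+n}. The recurrence is
  D(n) a_n + 4 a_{n-1} = 0,  where D(n) = (r+n)(r+n-1) + (4/3)(r+n) + (-2/3).
  a_n = -4 / D(n) * a_{n-1}.
Since the indicial polynomial factors as (r - r_1)(r - r_2), D(n) = (r_1 + n - r_1)(r_1 + n - r_2) = n(n + 5/3).
Evaluating step by step (a_0 = 1):
  n = 1: D(1) = 1(1 + 5/3) = 8/3; numerator = -4(1) = -4; a_1 = (-4)/(8/3) = -3/2
  n = 2: D(2) = 2(2 + 5/3) = 22/3; numerator = -4(-3/2) = 6; a_2 = (6)/(22/3) = 9/11
  n = 3: D(3) = 3(3 + 5/3) = 14; numerator = -4(9/11) = -36/11; a_3 = (-36/11)/(14) = -18/77

r = 2/3; a_0 = 1; a_1 = -3/2; a_2 = 9/11; a_3 = -18/77


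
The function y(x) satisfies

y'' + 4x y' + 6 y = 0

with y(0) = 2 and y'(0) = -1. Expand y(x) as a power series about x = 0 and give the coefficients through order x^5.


Ansatz: y(x) = sum_{n>=0} a_n x^n, so y'(x) = sum_{n>=1} n a_n x^(n-1) and y''(x) = sum_{n>=2} n(n-1) a_n x^(n-2).
Substitute into P(x) y'' + Q(x) y' + R(x) y = 0 with P(x) = 1, Q(x) = 4x, R(x) = 6, and match powers of x.
Initial conditions: a_0 = 2, a_1 = -1.
Setting the coefficient of each power of x to zero and solving order by order (substituting the coefficients already found):
  x^0: 2 a_2 + 6 a_0 = 0  ->  2 a_2 = -6 a_0 = -12  ->  a_2 = -6
  x^1: 6 a_3 + 10 a_1 = 0  ->  6 a_3 = -10 a_1 = 10  ->  a_3 = 5/3
  x^2: 12 a_4 + 14 a_2 = 0  ->  12 a_4 = -14 a_2 = 84  ->  a_4 = 7
  x^3: 20 a_5 + 18 a_3 = 0  ->  20 a_5 = -18 a_3 = -30  ->  a_5 = -3/2
Truncated series: y(x) = 2 - x - 6 x^2 + (5/3) x^3 + 7 x^4 - (3/2) x^5 + O(x^6).

a_0 = 2; a_1 = -1; a_2 = -6; a_3 = 5/3; a_4 = 7; a_5 = -3/2
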